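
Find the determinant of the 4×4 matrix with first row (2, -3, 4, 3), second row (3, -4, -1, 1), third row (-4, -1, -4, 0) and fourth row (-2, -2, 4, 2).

154

Expand along row 3 (it has 1 zero):
  + (-4) · M_31   where M_31 = det([-3 4 3; -4 -1 1; -2 4 2]) = -12
  − (-1) · M_32   where M_32 = det([2 4 3; 3 -1 1; -2 4 2]) = -14
  + (-4) · M_33   where M_33 = det([2 -3 3; 3 -4 1; -2 -2 2]) = -30
det = (+1)·(-4)·(-12) + (-1)·(-1)·(-14) + (+1)·(-4)·(-30) = 154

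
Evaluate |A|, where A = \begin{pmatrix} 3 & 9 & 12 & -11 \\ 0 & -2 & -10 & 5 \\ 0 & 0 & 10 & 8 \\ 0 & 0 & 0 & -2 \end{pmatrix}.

The determinant is 120.

A is upper triangular, so det(A) is the product of the diagonal entries:
det = (3) · (-2) · (10) · (-2) = 120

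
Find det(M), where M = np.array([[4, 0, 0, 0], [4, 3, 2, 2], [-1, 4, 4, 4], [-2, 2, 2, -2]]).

Expand along row 1 (it has 3 zeros):
  + (4) · M_11   where M_11 = det([3 2 2; 4 4 4; 2 2 -2]) = -16
det = (+1)·(4)·(-16) = -64

det(M) = -64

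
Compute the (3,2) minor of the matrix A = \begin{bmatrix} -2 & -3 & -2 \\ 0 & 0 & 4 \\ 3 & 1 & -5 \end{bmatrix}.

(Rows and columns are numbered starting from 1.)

The minor is -8.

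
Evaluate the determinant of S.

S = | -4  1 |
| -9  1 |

det(S) = 5

det(S) = (-4)·1 − 1·(-9) = -4 − (-9) = 5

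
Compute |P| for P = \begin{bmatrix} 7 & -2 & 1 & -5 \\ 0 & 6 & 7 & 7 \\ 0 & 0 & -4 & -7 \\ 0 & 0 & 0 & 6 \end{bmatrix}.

P is upper triangular, so det(P) is the product of the diagonal entries:
det = (7) · (6) · (-4) · (6) = -1008

-1008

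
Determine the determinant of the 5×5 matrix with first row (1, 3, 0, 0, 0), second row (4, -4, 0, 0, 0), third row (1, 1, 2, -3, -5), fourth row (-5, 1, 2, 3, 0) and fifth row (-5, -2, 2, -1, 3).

The matrix is block lower-triangular with a 2×2 block and a 3×3 block on the diagonal, so its determinant equals the product of the determinants of the diagonal blocks.
det of the 2×2 block = -16
det of the 3×3 block = 76
det = (-16)·(76) = -1216

-1216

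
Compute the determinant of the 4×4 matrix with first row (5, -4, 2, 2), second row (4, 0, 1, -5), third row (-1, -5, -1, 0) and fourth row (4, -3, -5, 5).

The determinant is -1317.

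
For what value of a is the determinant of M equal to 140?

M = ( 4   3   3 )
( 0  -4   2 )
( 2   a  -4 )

Expanding along the column containing a, det(M) is linear in a: det(M) = (-8)·a + (100).
Set (-8)·a + (100) = 140  ⇒  (-8)·a = 40  ⇒  a = -5.

a = -5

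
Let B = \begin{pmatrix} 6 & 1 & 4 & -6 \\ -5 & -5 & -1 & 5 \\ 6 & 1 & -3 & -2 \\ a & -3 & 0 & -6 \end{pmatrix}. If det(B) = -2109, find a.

Expanding along the row containing a, det(B) is linear in a: det(B) = (99)·a + (-1218).
Set (99)·a + (-1218) = -2109  ⇒  (99)·a = -891  ⇒  a = -9.

-9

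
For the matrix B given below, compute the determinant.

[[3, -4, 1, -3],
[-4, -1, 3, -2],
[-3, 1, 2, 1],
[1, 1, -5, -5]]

Expand along row 1:
  + (3) · M_11   where M_11 = det([-1 3 -2; 1 2 1; 1 -5 -5]) = 37
  − (-4) · M_12   where M_12 = det([-4 3 -2; -3 2 1; 1 -5 -5]) = -48
  + (1) · M_13   where M_13 = det([-4 -1 -2; -3 1 1; 1 1 -5]) = 46
  − (-3) · M_14   where M_14 = det([-4 -1 3; -3 1 2; 1 1 -5]) = 29
det = (+1)·(3)·(37) + (-1)·(-4)·(-48) + (+1)·(1)·(46) + (-1)·(-3)·(29) = 52

det(B) = 52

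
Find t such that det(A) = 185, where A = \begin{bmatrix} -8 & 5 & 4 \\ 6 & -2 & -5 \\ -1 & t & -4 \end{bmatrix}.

Expanding along the column containing t, det(A) is linear in t: det(A) = (-16)·t + (73).
Set (-16)·t + (73) = 185  ⇒  (-16)·t = 112  ⇒  t = -7.

t = -7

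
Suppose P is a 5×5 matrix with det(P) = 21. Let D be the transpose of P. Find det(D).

21

det(Pᵀ) = det(P).
det(D) = (1)·(21) = 21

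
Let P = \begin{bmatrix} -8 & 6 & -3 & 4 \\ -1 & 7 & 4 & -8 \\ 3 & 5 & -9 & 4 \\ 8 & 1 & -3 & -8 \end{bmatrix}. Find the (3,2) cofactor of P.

Delete row 3 and column 2; the remaining 3×3 submatrix is [-8 -3 4; -1 4 -8; 8 -3 -8].
Its determinant is 548.
The cofactor carries sign (−1)^(3+2) = −1, so C_{3,2} = −(548) = -548.

-548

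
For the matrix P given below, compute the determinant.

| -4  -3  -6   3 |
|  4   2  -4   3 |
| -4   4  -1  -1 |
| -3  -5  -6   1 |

Expand along row 1:
  + (-4) · M_11   where M_11 = det([2 -4 3; 4 -1 -1; -5 -6 1]) = -105
  − (-3) · M_12   where M_12 = det([4 -4 3; -4 -1 -1; -3 -6 1]) = 7
  + (-6) · M_13   where M_13 = det([4 2 3; -4 4 -1; -3 -5 1]) = 106
  − (3) · M_14   where M_14 = det([4 2 -4; -4 4 -1; -3 -5 -6]) = -286
det = (+1)·(-4)·(-105) + (-1)·(-3)·(7) + (+1)·(-6)·(106) + (-1)·(3)·(-286) = 663

The determinant is 663.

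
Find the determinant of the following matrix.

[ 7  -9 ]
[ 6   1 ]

61

det = 7·1 − (-9)·6 = 7 − (-54) = 61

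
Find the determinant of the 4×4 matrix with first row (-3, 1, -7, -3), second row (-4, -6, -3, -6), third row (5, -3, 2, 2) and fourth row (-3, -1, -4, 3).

-1484

Expand along row 1:
  + (-3) · M_11   where M_11 = det([-6 -3 -6; -3 2 2; -1 -4 3]) = -189
  − (1) · M_12   where M_12 = det([-4 -3 -6; 5 2 2; -3 -4 3]) = 91
  + (-7) · M_13   where M_13 = det([-4 -6 -6; 5 -3 2; -3 -1 3]) = 238
  − (-3) · M_14   where M_14 = det([-4 -6 -3; 5 -3 2; -3 -1 -4]) = -98
det = (+1)·(-3)·(-189) + (-1)·(1)·(91) + (+1)·(-7)·(238) + (-1)·(-3)·(-98) = -1484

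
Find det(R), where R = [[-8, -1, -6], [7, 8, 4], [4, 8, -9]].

609

Expand along column 1:
  + (-8) · |8 4; 8 -9| = (-8)·(-72 − 32) = 832
  − 7 · |-1 -6; 8 -9| = −7·(9 − (-48)) = -399
  + 4 · |-1 -6; 8 4| = 4·(-4 − (-48)) = 176
Sum: (832) + (-399) + (176) = 609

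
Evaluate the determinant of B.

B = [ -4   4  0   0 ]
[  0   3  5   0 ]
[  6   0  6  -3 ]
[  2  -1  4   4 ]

det(B) = 108

Expand along row 1 (it has 2 zeros):
  + (-4) · M_11   where M_11 = det([3 5 0; 0 6 -3; -1 4 4]) = 123
  − (4) · M_12   where M_12 = det([0 5 0; 6 6 -3; 2 4 4]) = -150
det = (+1)·(-4)·(123) + (-1)·(4)·(-150) = 108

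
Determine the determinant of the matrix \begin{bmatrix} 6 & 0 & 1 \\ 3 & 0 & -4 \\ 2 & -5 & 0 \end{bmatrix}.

-135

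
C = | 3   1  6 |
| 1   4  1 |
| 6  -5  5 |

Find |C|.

det(C) = -98

Expand along column 1:
  + 3 · |4 1; -5 5| = 3·(20 − (-5)) = 75
  − 1 · |1 6; -5 5| = −1·(5 − (-30)) = -35
  + 6 · |1 6; 4 1| = 6·(1 − 24) = -138
Sum: (75) + (-35) + (-138) = -98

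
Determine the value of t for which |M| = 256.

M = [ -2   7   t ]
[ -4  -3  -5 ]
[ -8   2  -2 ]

Expanding along the column containing t, det(M) is linear in t: det(M) = (-32)·t + (192).
Set (-32)·t + (192) = 256  ⇒  (-32)·t = 64  ⇒  t = -2.

-2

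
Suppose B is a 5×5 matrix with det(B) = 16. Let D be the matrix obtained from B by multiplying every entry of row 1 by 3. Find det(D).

48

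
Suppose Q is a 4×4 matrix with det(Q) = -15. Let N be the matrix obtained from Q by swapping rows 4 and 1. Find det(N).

The determinant is 15.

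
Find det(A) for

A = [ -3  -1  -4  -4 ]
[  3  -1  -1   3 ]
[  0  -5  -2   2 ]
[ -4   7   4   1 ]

Expand along row 3 (it has 1 zero):
  − (-5) · M_32   where M_32 = det([-3 -4 -4; 3 -1 3; -4 4 1]) = 67
  + (-2) · M_33   where M_33 = det([-3 -1 -4; 3 -1 3; -4 7 1]) = 13
  − (2) · M_34   where M_34 = det([-3 -1 -4; 3 -1 -1; -4 7 4]) = -69
det = (-1)·(-5)·(67) + (+1)·(-2)·(13) + (-1)·(2)·(-69) = 447

The determinant is 447.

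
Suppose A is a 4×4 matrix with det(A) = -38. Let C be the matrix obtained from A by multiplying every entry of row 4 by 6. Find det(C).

det(C) = -228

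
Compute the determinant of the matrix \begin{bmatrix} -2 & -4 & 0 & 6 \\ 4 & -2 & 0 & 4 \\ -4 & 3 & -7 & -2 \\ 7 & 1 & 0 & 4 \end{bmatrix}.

-588

Expand along column 3 (it has 3 zeros):
  + (-7) · M_33   where M_33 = det([-2 -4 6; 4 -2 4; 7 1 4]) = 84
det = (+1)·(-7)·(84) = -588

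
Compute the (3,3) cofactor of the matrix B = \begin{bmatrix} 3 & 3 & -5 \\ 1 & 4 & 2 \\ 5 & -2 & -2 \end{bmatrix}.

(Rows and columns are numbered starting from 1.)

Delete row 3 and column 3; the remaining 2×2 submatrix is [3 3; 1 4].
Its determinant is 3·4 − 3·1 = 9.
The cofactor carries sign (−1)^(3+3) = +1, so C_{3,3} = +(9) = 9.

9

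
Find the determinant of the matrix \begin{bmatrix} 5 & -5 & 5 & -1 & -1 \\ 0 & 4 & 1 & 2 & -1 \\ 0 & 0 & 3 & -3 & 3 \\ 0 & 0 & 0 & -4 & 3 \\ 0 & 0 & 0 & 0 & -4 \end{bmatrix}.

The determinant is 960.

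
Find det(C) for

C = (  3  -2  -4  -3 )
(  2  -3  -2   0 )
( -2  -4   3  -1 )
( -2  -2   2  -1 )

Expand along row 2 (it has 1 zero):
  − (2) · M_21   where M_21 = det([-2 -4 -3; -4 3 -1; -2 2 -1]) = 16
  + (-3) · M_22   where M_22 = det([3 -4 -3; -2 3 -1; -2 2 -1]) = -9
  − (-2) · M_23   where M_23 = det([3 -2 -3; -2 -4 -1; -2 -2 -1]) = 18
det = (-1)·(2)·(16) + (+1)·(-3)·(-9) + (-1)·(-2)·(18) = 31

31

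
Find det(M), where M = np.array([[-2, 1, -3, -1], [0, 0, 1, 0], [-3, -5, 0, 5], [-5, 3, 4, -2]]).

Expand along row 2 (it has 3 zeros):
  − (1) · M_23   where M_23 = det([-2 1 -1; -3 -5 5; -5 3 -2]) = 13
det = (-1)·(1)·(13) = -13

-13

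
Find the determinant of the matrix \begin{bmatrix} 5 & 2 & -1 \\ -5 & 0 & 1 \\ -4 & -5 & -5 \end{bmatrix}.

The determinant is -58.

Expand along column 2:
  − 2 · |-5 1; -4 -5| = −2·(25 − (-4)) = -58
  − (-5) · |5 -1; -5 1| = −(-5)·(5 − 5) = 0
Sum: (-58) + (0) = -58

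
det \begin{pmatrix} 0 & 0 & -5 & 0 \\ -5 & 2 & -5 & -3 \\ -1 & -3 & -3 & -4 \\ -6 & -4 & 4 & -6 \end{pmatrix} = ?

The determinant is -340.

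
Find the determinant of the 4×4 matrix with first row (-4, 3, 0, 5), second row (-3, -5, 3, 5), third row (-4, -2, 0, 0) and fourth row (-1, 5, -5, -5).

-220

Expand along row 3 (it has 2 zeros):
  + (-4) · M_31   where M_31 = det([3 0 5; -5 3 5; 5 -5 -5]) = 80
  − (-2) · M_32   where M_32 = det([-4 0 5; -3 3 5; -1 -5 -5]) = 50
det = (+1)·(-4)·(80) + (-1)·(-2)·(50) = -220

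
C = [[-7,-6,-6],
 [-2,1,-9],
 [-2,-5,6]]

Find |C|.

Expand along row 1:
  + (-7) · |1 -9; -5 6| = (-7)·(6 − 45) = 273
  − (-6) · |-2 -9; -2 6| = −(-6)·(-12 − 18) = -180
  + (-6) · |-2 1; -2 -5| = (-6)·(10 − (-2)) = -72
Sum: (273) + (-180) + (-72) = 21

|C| = 21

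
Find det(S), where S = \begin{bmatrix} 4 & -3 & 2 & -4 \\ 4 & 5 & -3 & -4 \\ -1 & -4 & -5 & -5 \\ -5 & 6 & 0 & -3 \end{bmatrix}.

|S| = 2662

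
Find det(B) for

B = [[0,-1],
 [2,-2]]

det(B) = 0·(-2) − (-1)·2 = 0 − (-2) = 2

det(B) = 2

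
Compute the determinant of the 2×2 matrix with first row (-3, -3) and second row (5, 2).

9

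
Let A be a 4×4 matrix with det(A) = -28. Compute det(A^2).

det(A^2) = (det A)^2 = (-28)^2 = 784

The determinant is 784.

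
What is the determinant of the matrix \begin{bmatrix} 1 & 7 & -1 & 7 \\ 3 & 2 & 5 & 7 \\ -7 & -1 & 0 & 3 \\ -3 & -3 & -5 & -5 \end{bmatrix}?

Expand along row 3 (it has 1 zero):
  + (-7) · M_31   where M_31 = det([7 -1 7; 2 5 7; -3 -5 -5]) = 116
  − (-1) · M_32   where M_32 = det([1 -1 7; 3 5 7; -3 -5 -5]) = 16
  − (3) · M_34   where M_34 = det([1 7 -1; 3 2 5; -3 -3 -5]) = 8
det = (+1)·(-7)·(116) + (-1)·(-1)·(16) + (-1)·(3)·(8) = -820

-820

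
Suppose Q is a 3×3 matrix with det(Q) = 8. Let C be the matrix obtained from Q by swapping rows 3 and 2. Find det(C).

Swapping two rows multiplies the determinant by −1.
det(C) = (-1)·(8) = -8

-8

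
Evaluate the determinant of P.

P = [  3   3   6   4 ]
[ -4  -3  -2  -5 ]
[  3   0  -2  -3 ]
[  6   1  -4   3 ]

The determinant is 152.

Expand along row 3 (it has 1 zero):
  + (3) · M_31   where M_31 = det([3 6 4; -3 -2 -5; 1 -4 3]) = 2
  + (-2) · M_33   where M_33 = det([3 3 4; -4 -3 -5; 6 1 3]) = -10
  − (-3) · M_34   where M_34 = det([3 3 6; -4 -3 -2; 6 1 -4]) = 42
det = (+1)·(3)·(2) + (+1)·(-2)·(-10) + (-1)·(-3)·(42) = 152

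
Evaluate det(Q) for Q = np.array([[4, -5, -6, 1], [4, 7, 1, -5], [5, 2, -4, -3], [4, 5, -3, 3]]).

-458

Expand along row 1:
  + (4) · M_11   where M_11 = det([7 1 -5; 2 -4 -3; 5 -3 3]) = -238
  − (-5) · M_12   where M_12 = det([4 1 -5; 5 -4 -3; 4 -3 3]) = -116
  + (-6) · M_13   where M_13 = det([4 7 -5; 5 2 -3; 4 5 3]) = -190
  − (1) · M_14   where M_14 = det([4 7 1; 5 2 -4; 4 5 -3]) = 66
det = (+1)·(4)·(-238) + (-1)·(-5)·(-116) + (+1)·(-6)·(-190) + (-1)·(1)·(66) = -458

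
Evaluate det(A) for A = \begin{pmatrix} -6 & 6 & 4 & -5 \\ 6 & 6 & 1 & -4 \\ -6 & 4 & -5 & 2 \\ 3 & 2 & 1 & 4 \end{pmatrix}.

The determinant is 3450.

Expand along row 1:
  + (-6) · M_11   where M_11 = det([6 1 -4; 4 -5 2; 2 1 4]) = -200
  − (6) · M_12   where M_12 = det([6 1 -4; -6 -5 2; 3 1 4]) = -138
  + (4) · M_13   where M_13 = det([6 6 -4; -6 4 2; 3 2 4]) = 348
  − (-5) · M_14   where M_14 = det([6 6 1; -6 4 -5; 3 2 1]) = 6
det = (+1)·(-6)·(-200) + (-1)·(6)·(-138) + (+1)·(4)·(348) + (-1)·(-5)·(6) = 3450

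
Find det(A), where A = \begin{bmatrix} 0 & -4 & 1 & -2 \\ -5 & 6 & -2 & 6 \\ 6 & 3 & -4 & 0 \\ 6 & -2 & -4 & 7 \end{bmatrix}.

Expand along row 1 (it has 1 zero):
  − (-4) · M_12   where M_12 = det([-5 -2 6; 6 -4 0; 6 -4 7]) = 224
  + (1) · M_13   where M_13 = det([-5 6 6; 6 3 0; 6 -2 7]) = -537
  − (-2) · M_14   where M_14 = det([-5 6 -2; 6 3 -4; 6 -2 -4]) = 160
det = (-1)·(-4)·(224) + (+1)·(1)·(-537) + (-1)·(-2)·(160) = 679

The determinant is 679.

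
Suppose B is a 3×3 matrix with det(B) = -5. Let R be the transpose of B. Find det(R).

-5

det(Bᵀ) = det(B).
det(R) = (1)·(-5) = -5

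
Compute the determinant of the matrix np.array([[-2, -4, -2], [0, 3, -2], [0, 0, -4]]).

The determinant is 24.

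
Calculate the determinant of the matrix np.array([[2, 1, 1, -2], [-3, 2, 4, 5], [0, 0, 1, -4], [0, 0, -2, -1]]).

The matrix is block upper-triangular with a 2×2 block and a 2×2 block on the diagonal, so its determinant equals the product of the determinants of the diagonal blocks.
det of the 2×2 block = 7
det of the 2×2 block = -9
det = (7)·(-9) = -63

-63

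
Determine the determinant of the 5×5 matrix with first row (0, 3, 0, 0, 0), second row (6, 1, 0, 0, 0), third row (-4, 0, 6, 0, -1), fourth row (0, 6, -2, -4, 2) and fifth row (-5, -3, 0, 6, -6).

The matrix is block lower-triangular with a 2×2 block and a 3×3 block on the diagonal, so its determinant equals the product of the determinants of the diagonal blocks.
det of the 2×2 block = -18
det of the 3×3 block = 84
det = (-18)·(84) = -1512

-1512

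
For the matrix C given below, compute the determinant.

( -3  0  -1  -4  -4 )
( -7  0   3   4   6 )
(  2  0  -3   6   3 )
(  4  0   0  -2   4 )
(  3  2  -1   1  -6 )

2392

Expand along column 2 (it has 4 zeros):
  − (2) · M_52   where M_52 = det([-3 -1 -4 -4; -7 3 4 6; 2 -3 6 3; 4 0 -2 4]) = -1196
det = (-1)·(2)·(-1196) = 2392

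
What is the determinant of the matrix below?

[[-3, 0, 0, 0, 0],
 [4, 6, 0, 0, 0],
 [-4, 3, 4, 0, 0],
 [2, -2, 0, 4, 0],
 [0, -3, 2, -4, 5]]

-1440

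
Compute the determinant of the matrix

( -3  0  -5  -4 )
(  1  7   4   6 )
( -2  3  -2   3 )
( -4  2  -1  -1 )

The determinant is 364.

Expand along row 1 (it has 1 zero):
  + (-3) · M_11   where M_11 = det([7 4 6; 3 -2 3; 2 -1 -1]) = 77
  + (-5) · M_13   where M_13 = det([1 7 6; -2 3 3; -4 2 -1]) = -59
  − (-4) · M_14   where M_14 = det([1 7 4; -2 3 -2; -4 2 -1]) = 75
det = (+1)·(-3)·(77) + (+1)·(-5)·(-59) + (-1)·(-4)·(75) = 364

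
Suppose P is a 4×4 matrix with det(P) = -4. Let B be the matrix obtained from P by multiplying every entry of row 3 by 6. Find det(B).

-24

Scaling one row by 6 multiplies the determinant by 6.
det(B) = (6)·(-4) = -24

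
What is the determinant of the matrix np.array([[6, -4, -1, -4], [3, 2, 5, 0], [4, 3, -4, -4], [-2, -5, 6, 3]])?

The determinant is 147.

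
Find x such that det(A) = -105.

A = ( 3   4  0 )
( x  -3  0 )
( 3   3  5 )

Expanding along the row containing x, det(A) is linear in x: det(A) = (-20)·x + (-45).
Set (-20)·x + (-45) = -105  ⇒  (-20)·x = -60  ⇒  x = 3.

x = 3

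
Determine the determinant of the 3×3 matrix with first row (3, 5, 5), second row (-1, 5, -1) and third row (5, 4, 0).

Expand along row 3:
  + 5 · |5 5; 5 -1| = 5·(-5 − 25) = -150
  − 4 · |3 5; -1 -1| = −4·(-3 − (-5)) = -8
Sum: (-150) + (-8) = -158

The determinant is -158.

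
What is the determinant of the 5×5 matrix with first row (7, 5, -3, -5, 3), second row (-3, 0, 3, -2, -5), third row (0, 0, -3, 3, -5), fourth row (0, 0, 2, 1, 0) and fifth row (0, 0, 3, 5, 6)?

-1335

The matrix is block upper-triangular with a 2×2 block and a 3×3 block on the diagonal, so its determinant equals the product of the determinants of the diagonal blocks.
det of the 2×2 block = 15
det of the 3×3 block = -89
det = (15)·(-89) = -1335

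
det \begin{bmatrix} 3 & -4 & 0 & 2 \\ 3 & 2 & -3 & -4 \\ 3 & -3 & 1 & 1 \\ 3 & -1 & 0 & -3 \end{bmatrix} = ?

-54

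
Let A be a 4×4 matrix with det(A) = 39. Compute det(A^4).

2313441

det(A^4) = (det A)^4 = (39)^4 = 2313441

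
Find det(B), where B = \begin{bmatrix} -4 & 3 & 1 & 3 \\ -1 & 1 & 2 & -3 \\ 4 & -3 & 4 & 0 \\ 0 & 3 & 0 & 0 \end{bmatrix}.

det(B) = -288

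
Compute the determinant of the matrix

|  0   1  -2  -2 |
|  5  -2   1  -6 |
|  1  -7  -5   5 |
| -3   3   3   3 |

Expand along row 1 (it has 1 zero):
  − (1) · M_12   where M_12 = det([5 1 -6; 1 -5 5; -3 3 3]) = -96
  + (-2) · M_13   where M_13 = det([5 -2 -6; 1 -7 5; -3 3 3]) = -36
  − (-2) · M_14   where M_14 = det([5 -2 1; 1 -7 -5; -3 3 3]) = -72
det = (-1)·(1)·(-96) + (+1)·(-2)·(-36) + (-1)·(-2)·(-72) = 24

The determinant is 24.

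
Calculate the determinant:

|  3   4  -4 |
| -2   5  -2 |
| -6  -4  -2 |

Expand along row 1:
  + 3 · |5 -2; -4 -2| = 3·(-10 − 8) = -54
  − 4 · |-2 -2; -6 -2| = −4·(4 − 12) = 32
  + (-4) · |-2 5; -6 -4| = (-4)·(8 − (-30)) = -152
Sum: (-54) + (32) + (-152) = -174

-174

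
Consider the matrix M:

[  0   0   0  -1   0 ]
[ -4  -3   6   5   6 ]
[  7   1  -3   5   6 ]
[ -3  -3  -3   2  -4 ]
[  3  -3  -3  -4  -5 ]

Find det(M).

|M| = 1626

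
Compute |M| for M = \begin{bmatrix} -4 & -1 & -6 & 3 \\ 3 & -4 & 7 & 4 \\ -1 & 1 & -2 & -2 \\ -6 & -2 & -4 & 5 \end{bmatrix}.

Expand along row 1:
  + (-4) · M_11   where M_11 = det([-4 7 4; 1 -2 -2; -2 -4 5]) = 33
  − (-1) · M_12   where M_12 = det([3 7 4; -1 -2 -2; -6 -4 5]) = 33
  + (-6) · M_13   where M_13 = det([3 -4 4; -1 1 -2; -6 -2 5]) = -33
  − (3) · M_14   where M_14 = det([3 -4 7; -1 1 -2; -6 -2 -4]) = 0
det = (+1)·(-4)·(33) + (-1)·(-1)·(33) + (+1)·(-6)·(-33) + (-1)·(3)·(0) = 99

99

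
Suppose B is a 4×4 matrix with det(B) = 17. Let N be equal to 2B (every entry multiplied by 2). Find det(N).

For a 4×4 matrix, det(2B) = 2^4·det(B) = 16·det(B).
det(N) = (16)·(17) = 272

det(N) = 272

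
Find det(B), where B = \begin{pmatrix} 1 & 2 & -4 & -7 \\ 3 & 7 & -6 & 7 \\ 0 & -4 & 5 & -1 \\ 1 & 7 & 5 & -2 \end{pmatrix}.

det(B) = -1584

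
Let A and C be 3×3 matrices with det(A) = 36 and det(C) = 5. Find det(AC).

180

det(AC) = det(A)·det(C) = (36)·(5) = 180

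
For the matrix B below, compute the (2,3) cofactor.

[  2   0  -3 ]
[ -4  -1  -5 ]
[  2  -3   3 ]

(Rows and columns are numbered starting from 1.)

The cofactor is 6.

Delete row 2 and column 3; the remaining 2×2 submatrix is [2 0; 2 -3].
Its determinant is 2·(-3) − 0·2 = -6.
The cofactor carries sign (−1)^(2+3) = −1, so C_{2,3} = −(-6) = 6.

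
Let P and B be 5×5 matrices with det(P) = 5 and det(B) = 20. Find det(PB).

100

det(PB) = det(P)·det(B) = (5)·(20) = 100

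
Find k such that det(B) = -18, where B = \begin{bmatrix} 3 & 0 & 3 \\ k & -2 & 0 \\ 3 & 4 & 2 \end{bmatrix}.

Expanding along the column containing k, det(B) is linear in k: det(B) = (12)·k + (6).
Set (12)·k + (6) = -18  ⇒  (12)·k = -24  ⇒  k = -2.

-2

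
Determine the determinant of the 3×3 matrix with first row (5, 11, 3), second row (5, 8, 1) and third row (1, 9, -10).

227

Expand along row 1:
  + 5 · |8 1; 9 -10| = 5·(-80 − 9) = -445
  − 11 · |5 1; 1 -10| = −11·(-50 − 1) = 561
  + 3 · |5 8; 1 9| = 3·(45 − 8) = 111
Sum: (-445) + (561) + (111) = 227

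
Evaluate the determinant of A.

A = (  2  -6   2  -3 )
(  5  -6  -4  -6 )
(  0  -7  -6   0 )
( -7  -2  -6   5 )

Expand along row 3 (it has 2 zeros):
  − (-7) · M_32   where M_32 = det([2 2 -3; 5 -4 -6; -7 -6 5]) = 96
  + (-6) · M_33   where M_33 = det([2 -6 -3; 5 -6 -6; -7 -2 5]) = -30
det = (-1)·(-7)·(96) + (+1)·(-6)·(-30) = 852

852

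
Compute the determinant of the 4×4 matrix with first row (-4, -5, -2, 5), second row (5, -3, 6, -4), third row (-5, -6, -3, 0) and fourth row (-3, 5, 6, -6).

The determinant is 2590.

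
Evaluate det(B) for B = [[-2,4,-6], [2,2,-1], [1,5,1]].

Expand along row 1:
  + (-2) · |2 -1; 5 1| = (-2)·(2 − (-5)) = -14
  − 4 · |2 -1; 1 1| = −4·(2 − (-1)) = -12
  + (-6) · |2 2; 1 5| = (-6)·(10 − 2) = -48
Sum: (-14) + (-12) + (-48) = -74

-74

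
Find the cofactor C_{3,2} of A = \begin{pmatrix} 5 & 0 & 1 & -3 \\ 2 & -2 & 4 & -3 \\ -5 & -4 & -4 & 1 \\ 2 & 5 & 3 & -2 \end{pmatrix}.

-9

Delete row 3 and column 2; the remaining 3×3 submatrix is [5 1 -3; 2 4 -3; 2 3 -2].
Its determinant is 9.
The cofactor carries sign (−1)^(3+2) = −1, so C_{3,2} = −(9) = -9.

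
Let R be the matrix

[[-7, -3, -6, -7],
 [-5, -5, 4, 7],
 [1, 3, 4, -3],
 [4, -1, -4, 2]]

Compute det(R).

-760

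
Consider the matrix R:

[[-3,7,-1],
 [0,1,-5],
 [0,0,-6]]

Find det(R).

18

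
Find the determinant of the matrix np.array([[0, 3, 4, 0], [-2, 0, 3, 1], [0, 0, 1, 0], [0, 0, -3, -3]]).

-18

The matrix is block upper-triangular with a 2×2 block and a 2×2 block on the diagonal, so its determinant equals the product of the determinants of the diagonal blocks.
det of the 2×2 block = 6
det of the 2×2 block = -3
det = (6)·(-3) = -18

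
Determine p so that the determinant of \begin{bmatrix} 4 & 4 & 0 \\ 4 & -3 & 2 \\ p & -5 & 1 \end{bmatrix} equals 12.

0

Expanding along the column containing p, det(B) is linear in p: det(B) = (8)·p + (12).
Set (8)·p + (12) = 12  ⇒  (8)·p = 0  ⇒  p = 0.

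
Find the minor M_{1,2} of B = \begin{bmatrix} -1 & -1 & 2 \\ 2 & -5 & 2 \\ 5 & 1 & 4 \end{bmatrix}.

Delete row 1 and column 2; the remaining 2×2 submatrix is [2 2; 5 4].
Its determinant is 2·4 − 2·5 = -2.

The minor is -2.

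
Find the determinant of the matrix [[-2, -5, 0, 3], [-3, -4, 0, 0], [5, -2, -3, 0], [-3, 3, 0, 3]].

Expand along column 3 (it has 3 zeros):
  + (-3) · M_33   where M_33 = det([-2 -5 3; -3 -4 0; -3 3 3]) = -84
det = (+1)·(-3)·(-84) = 252

252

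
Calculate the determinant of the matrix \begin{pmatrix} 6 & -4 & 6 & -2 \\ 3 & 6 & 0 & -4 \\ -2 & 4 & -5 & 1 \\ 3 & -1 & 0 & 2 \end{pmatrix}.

-156

Expand along column 3 (it has 2 zeros):
  + (6) · M_13   where M_13 = det([3 6 -4; -2 4 1; 3 -1 2]) = 109
  + (-5) · M_33   where M_33 = det([6 -4 -2; 3 6 -4; 3 -1 2]) = 162
det = (+1)·(6)·(109) + (+1)·(-5)·(162) = -156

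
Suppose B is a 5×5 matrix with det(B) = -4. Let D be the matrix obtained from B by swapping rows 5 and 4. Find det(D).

Swapping two rows multiplies the determinant by −1.
det(D) = (-1)·(-4) = 4

det(D) = 4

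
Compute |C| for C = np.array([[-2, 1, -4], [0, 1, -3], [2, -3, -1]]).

The determinant is 22.

Expand along row 2:
  + 1 · |-2 -4; 2 -1| = 1·(2 − (-8)) = 10
  − (-3) · |-2 1; 2 -3| = −(-3)·(6 − 2) = 12
Sum: (10) + (12) = 22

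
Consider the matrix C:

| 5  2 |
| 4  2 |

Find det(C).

2

det(C) = 5·2 − 2·4 = 10 − 8 = 2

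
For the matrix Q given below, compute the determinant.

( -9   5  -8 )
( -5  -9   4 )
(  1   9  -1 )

The determinant is 526.

Expand along column 1:
  + (-9) · |-9 4; 9 -1| = (-9)·(9 − 36) = 243
  − (-5) · |5 -8; 9 -1| = −(-5)·(-5 − (-72)) = 335
  + 1 · |5 -8; -9 4| = 1·(20 − 72) = -52
Sum: (243) + (335) + (-52) = 526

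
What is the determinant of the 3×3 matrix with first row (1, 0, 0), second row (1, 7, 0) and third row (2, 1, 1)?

7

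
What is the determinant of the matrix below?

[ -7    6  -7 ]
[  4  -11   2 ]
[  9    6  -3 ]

Expand along row 1:
  + (-7) · |-11 2; 6 -3| = (-7)·(33 − 12) = -147
  − 6 · |4 2; 9 -3| = −6·(-12 − 18) = 180
  + (-7) · |4 -11; 9 6| = (-7)·(24 − (-99)) = -861
Sum: (-147) + (180) + (-861) = -828

-828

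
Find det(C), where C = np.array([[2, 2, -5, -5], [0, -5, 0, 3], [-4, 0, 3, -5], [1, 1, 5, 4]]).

The determinant is -490.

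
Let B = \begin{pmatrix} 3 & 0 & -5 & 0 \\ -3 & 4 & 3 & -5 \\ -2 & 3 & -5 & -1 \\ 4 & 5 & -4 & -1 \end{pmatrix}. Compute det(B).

Expand along row 1 (it has 2 zeros):
  + (3) · M_11   where M_11 = det([4 3 -5; 3 -5 -1; 5 -4 -1]) = -67
  + (-5) · M_13   where M_13 = det([-3 4 -5; -2 3 -1; 4 5 -1]) = 80
det = (+1)·(3)·(-67) + (+1)·(-5)·(80) = -601

-601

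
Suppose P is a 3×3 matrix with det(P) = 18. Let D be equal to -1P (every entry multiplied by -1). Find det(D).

-18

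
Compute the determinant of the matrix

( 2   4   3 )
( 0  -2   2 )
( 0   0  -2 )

The matrix is upper triangular, so the determinant is the product of the diagonal entries:
det = (2) · (-2) · (-2) = 8

8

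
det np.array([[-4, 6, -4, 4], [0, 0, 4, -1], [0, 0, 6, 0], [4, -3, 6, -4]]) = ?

The determinant is -72.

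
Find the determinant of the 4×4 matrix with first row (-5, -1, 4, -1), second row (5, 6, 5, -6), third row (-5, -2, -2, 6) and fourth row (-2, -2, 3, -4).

Expand along row 1:
  + (-5) · M_11   where M_11 = det([6 5 -6; -2 -2 6; -2 3 -4]) = -100
  − (-1) · M_12   where M_12 = det([5 5 -6; -5 -2 6; -2 3 -4]) = -96
  + (4) · M_13   where M_13 = det([5 6 -6; -5 -2 6; -2 -2 -4]) = -128
  − (-1) · M_14   where M_14 = det([5 6 5; -5 -2 -2; -2 -2 3]) = 94
det = (+1)·(-5)·(-100) + (-1)·(-1)·(-96) + (+1)·(4)·(-128) + (-1)·(-1)·(94) = -14

The determinant is -14.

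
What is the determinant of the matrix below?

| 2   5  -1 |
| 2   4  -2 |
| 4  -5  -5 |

Expand along row 1:
  + 2 · |4 -2; -5 -5| = 2·(-20 − 10) = -60
  − 5 · |2 -2; 4 -5| = −5·(-10 − (-8)) = 10
  + (-1) · |2 4; 4 -5| = (-1)·(-10 − 16) = 26
Sum: (-60) + (10) + (26) = -24

The determinant is -24.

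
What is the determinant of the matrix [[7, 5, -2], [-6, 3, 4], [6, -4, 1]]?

Expand along column 1:
  + 7 · |3 4; -4 1| = 7·(3 − (-16)) = 133
  − (-6) · |5 -2; -4 1| = −(-6)·(5 − 8) = -18
  + 6 · |5 -2; 3 4| = 6·(20 − (-6)) = 156
Sum: (133) + (-18) + (156) = 271

The determinant is 271.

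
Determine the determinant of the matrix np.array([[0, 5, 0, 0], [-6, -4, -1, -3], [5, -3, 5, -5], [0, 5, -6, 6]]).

Expand along row 1 (it has 3 zeros):
  − (5) · M_12   where M_12 = det([-6 -1 -3; 5 5 -5; 0 -6 6]) = 120
det = (-1)·(5)·(120) = -600

-600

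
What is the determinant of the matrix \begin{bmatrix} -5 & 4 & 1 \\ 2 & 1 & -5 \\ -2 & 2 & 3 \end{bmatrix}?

The determinant is -43.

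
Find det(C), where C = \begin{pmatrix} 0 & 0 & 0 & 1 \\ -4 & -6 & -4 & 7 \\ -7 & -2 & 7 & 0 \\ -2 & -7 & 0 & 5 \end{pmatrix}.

det(C) = 292

Expand along row 1 (it has 3 zeros):
  − (1) · M_14   where M_14 = det([-4 -6 -4; -7 -2 7; -2 -7 0]) = -292
det = (-1)·(1)·(-292) = 292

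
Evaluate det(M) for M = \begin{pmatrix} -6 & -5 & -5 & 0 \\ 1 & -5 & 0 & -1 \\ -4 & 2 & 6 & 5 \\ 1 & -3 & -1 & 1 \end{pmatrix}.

Expand along row 1 (it has 1 zero):
  + (-6) · M_11   where M_11 = det([-5 0 -1; 2 6 5; -3 -1 1]) = -71
  − (-5) · M_12   where M_12 = det([1 0 -1; -4 6 5; 1 -1 1]) = 13
  + (-5) · M_13   where M_13 = det([1 -5 -1; -4 2 5; 1 -3 1]) = -38
det = (+1)·(-6)·(-71) + (-1)·(-5)·(13) + (+1)·(-5)·(-38) = 681

681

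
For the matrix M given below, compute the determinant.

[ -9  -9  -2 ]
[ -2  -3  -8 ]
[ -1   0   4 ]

-30

Expand along row 3:
  + (-1) · |-9 -2; -3 -8| = (-1)·(72 − 6) = -66
  + 4 · |-9 -9; -2 -3| = 4·(27 − 18) = 36
Sum: (-66) + (36) = -30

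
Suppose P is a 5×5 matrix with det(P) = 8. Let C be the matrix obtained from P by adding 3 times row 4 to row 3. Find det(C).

|C| = 8

Adding a multiple of one row to another leaves the determinant unchanged.
det(C) = (1)·(8) = 8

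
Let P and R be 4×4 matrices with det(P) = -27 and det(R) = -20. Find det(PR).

540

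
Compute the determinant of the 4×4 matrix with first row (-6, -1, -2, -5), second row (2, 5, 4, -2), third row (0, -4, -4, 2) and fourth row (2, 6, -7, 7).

688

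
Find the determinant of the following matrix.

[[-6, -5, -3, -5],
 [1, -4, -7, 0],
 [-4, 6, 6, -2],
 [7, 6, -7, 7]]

The determinant is -300.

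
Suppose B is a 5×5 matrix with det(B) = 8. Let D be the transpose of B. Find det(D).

|D| = 8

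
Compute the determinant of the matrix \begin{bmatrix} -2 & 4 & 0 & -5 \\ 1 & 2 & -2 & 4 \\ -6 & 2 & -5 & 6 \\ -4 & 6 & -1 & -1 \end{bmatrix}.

384

Expand along row 1 (it has 1 zero):
  + (-2) · M_11   where M_11 = det([2 -2 4; 2 -5 6; 6 -1 -1]) = 58
  − (4) · M_12   where M_12 = det([1 -2 4; -6 -5 6; -4 -1 -1]) = 15
  − (-5) · M_14   where M_14 = det([1 2 -2; -6 2 -5; -4 6 -1]) = 112
det = (+1)·(-2)·(58) + (-1)·(4)·(15) + (-1)·(-5)·(112) = 384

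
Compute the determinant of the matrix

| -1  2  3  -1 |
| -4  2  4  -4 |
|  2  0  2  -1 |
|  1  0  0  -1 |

The determinant is -26.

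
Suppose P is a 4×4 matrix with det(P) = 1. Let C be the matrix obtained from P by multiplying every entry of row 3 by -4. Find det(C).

The determinant is -4.

Scaling one row by -4 multiplies the determinant by -4.
det(C) = (-4)·(1) = -4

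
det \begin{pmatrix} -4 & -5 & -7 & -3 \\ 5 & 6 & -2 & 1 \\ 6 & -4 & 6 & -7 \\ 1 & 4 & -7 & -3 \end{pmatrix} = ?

Expand along row 1:
  + (-4) · M_11   where M_11 = det([6 -2 1; -4 6 -7; 4 -7 -3]) = -318
  − (-5) · M_12   where M_12 = det([5 -2 1; 6 6 -7; 1 -7 -3]) = -405
  + (-7) · M_13   where M_13 = det([5 6 1; 6 -4 -7; 1 4 -3]) = 294
  − (-3) · M_14   where M_14 = det([5 6 -2; 6 -4 6; 1 4 -7]) = 252
det = (+1)·(-4)·(-318) + (-1)·(-5)·(-405) + (+1)·(-7)·(294) + (-1)·(-3)·(252) = -2055

The determinant is -2055.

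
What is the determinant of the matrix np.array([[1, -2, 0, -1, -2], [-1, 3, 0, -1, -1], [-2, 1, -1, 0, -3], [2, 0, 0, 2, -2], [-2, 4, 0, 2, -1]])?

Expand along column 3 (it has 4 zeros):
  + (-1) · M_33   where M_33 = det([1 -2 -1 -2; -1 3 -1 -1; 2 0 2 -2; -2 4 2 -1]) = -60
det = (+1)·(-1)·(-60) = 60

60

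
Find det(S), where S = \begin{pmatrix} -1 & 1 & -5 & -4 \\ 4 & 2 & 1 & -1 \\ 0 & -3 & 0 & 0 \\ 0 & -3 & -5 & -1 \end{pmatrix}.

Expand along row 3 (it has 3 zeros):
  − (-3) · M_32   where M_32 = det([-1 -5 -4; 4 1 -1; 0 -5 -1]) = 66
det = (-1)·(-3)·(66) = 198

The determinant is 198.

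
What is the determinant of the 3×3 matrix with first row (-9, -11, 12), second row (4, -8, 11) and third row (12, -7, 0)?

Expand along column 3:
  + 12 · |4 -8; 12 -7| = 12·(-28 − (-96)) = 816
  − 11 · |-9 -11; 12 -7| = −11·(63 − (-132)) = -2145
Sum: (816) + (-2145) = -1329

-1329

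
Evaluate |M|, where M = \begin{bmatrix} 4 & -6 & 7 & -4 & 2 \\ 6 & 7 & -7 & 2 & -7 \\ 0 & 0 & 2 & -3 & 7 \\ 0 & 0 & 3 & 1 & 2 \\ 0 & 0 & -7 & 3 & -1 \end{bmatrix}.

8384

M is block upper-triangular with a 2×2 block and a 3×3 block on the diagonal, so its determinant equals the product of the determinants of the diagonal blocks.
det of the 2×2 block = 64
det of the 3×3 block = 131
det = (64)·(131) = 8384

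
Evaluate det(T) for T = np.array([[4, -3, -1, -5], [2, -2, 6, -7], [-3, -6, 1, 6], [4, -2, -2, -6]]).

Expand along row 1:
  + (4) · M_11   where M_11 = det([-2 6 -7; -6 1 6; -2 -2 -6]) = -398
  − (-3) · M_12   where M_12 = det([2 6 -7; -3 1 6; 4 -2 -6]) = 34
  + (-1) · M_13   where M_13 = det([2 -2 -7; -3 -6 6; 4 -2 -6]) = -126
  − (-5) · M_14   where M_14 = det([2 -2 6; -3 -6 1; 4 -2 -2]) = 212
det = (+1)·(4)·(-398) + (-1)·(-3)·(34) + (+1)·(-1)·(-126) + (-1)·(-5)·(212) = -304

The determinant is -304.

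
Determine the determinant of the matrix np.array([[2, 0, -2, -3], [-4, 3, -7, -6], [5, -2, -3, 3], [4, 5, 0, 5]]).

Expand along row 1 (it has 1 zero):
  + (2) · M_11   where M_11 = det([3 -7 -6; -2 -3 3; 5 0 5]) = -310
  + (-2) · M_13   where M_13 = det([-4 3 -6; 5 -2 3; 4 5 5]) = -137
  − (-3) · M_14   where M_14 = det([-4 3 -7; 5 -2 -3; 4 5 0]) = -327
det = (+1)·(2)·(-310) + (+1)·(-2)·(-137) + (-1)·(-3)·(-327) = -1327

-1327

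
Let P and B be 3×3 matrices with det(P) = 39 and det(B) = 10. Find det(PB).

The determinant is 390.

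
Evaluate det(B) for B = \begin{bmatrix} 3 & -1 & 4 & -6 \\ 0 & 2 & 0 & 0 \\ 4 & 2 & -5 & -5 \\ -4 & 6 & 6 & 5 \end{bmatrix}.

|B| = -18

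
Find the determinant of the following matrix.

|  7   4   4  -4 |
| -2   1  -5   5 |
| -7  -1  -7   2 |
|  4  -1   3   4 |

Expand along row 1:
  + (7) · M_11   where M_11 = det([1 -5 5; -1 -7 2; -1 3 4]) = -94
  − (4) · M_12   where M_12 = det([-2 -5 5; -7 -7 2; 4 3 4]) = -77
  + (4) · M_13   where M_13 = det([-2 1 5; -7 -1 2; 4 -1 4]) = 95
  − (-4) · M_14   where M_14 = det([-2 1 -5; -7 -1 -7; 4 -1 3]) = -42
det = (+1)·(7)·(-94) + (-1)·(4)·(-77) + (+1)·(4)·(95) + (-1)·(-4)·(-42) = -138

-138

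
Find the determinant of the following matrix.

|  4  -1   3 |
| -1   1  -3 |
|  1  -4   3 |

-27

Expand along row 1:
  + 4 · |1 -3; -4 3| = 4·(3 − 12) = -36
  − (-1) · |-1 -3; 1 3| = −(-1)·(-3 − (-3)) = 0
  + 3 · |-1 1; 1 -4| = 3·(4 − 1) = 9
Sum: (-36) + (0) + (9) = -27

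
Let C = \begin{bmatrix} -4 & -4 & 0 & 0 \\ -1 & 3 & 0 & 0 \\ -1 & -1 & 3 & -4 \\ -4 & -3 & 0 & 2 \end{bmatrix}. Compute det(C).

det(C) = -96

C is block lower-triangular with a 2×2 block and a 2×2 block on the diagonal, so its determinant equals the product of the determinants of the diagonal blocks.
det of the 2×2 block = -16
det of the 2×2 block = 6
det = (-16)·(6) = -96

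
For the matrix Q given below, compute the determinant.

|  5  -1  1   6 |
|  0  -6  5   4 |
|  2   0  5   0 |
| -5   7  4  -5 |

det(Q) = -1380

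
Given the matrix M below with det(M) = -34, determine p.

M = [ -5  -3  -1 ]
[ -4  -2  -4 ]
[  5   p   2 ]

5

Expanding along the row containing p, det(M) is linear in p: det(M) = (-16)·p + (46).
Set (-16)·p + (46) = -34  ⇒  (-16)·p = -80  ⇒  p = 5.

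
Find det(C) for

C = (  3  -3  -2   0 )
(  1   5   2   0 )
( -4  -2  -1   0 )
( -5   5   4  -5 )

|C| = 90

Expand along column 4 (it has 3 zeros):
  + (-5) · M_44   where M_44 = det([3 -3 -2; 1 5 2; -4 -2 -1]) = -18
det = (+1)·(-5)·(-18) = 90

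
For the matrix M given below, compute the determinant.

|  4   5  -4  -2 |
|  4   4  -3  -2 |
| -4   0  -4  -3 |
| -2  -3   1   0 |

|M| = 18

Expand along row 3 (it has 1 zero):
  + (-4) · M_31   where M_31 = det([5 -4 -2; 4 -3 -2; -3 1 0]) = -4
  + (-4) · M_33   where M_33 = det([4 5 -2; 4 4 -2; -2 -3 0]) = 4
  − (-3) · M_34   where M_34 = det([4 5 -4; 4 4 -3; -2 -3 1]) = 6
det = (+1)·(-4)·(-4) + (+1)·(-4)·(4) + (-1)·(-3)·(6) = 18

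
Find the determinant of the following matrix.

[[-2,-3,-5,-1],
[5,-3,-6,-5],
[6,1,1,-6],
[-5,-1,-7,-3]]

-421

Expand along row 1:
  + (-2) · M_11   where M_11 = det([-3 -6 -5; 1 1 -6; -1 -7 -3]) = 111
  − (-3) · M_12   where M_12 = det([5 -6 -5; 6 1 -6; -5 -7 -3]) = -328
  + (-5) · M_13   where M_13 = det([5 -3 -5; 6 1 -6; -5 -1 -3]) = -184
  − (-1) · M_14   where M_14 = det([5 -3 -6; 6 1 1; -5 -1 -7]) = -135
det = (+1)·(-2)·(111) + (-1)·(-3)·(-328) + (+1)·(-5)·(-184) + (-1)·(-1)·(-135) = -421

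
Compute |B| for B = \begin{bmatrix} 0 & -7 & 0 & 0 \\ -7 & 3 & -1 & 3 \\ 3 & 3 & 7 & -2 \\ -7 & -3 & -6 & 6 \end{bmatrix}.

-791

Expand along row 1 (it has 3 zeros):
  − (-7) · M_12   where M_12 = det([-7 -1 3; 3 7 -2; -7 -6 6]) = -113
det = (-1)·(-7)·(-113) = -791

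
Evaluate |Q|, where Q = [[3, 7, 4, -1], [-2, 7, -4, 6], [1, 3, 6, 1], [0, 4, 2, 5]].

Expand along row 4 (it has 1 zero):
  + (4) · M_42   where M_42 = det([3 4 -1; -2 -4 6; 1 6 1]) = -80
  − (2) · M_43   where M_43 = det([3 7 -1; -2 7 6; 1 3 1]) = 36
  + (5) · M_44   where M_44 = det([3 7 4; -2 7 -4; 1 3 6]) = 166
det = (+1)·(4)·(-80) + (-1)·(2)·(36) + (+1)·(5)·(166) = 438

438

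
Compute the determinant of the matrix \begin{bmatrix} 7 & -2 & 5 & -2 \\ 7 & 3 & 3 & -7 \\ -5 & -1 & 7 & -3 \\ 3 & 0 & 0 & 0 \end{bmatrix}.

Expand along row 4 (it has 3 zeros):
  − (3) · M_41   where M_41 = det([-2 5 -2; 3 3 -7; -1 7 -3]) = -48
det = (-1)·(3)·(-48) = 144

144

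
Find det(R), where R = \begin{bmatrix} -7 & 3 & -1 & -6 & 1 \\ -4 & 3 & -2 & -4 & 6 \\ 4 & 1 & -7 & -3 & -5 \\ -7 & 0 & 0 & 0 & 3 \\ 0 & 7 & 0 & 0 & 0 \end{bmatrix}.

The determinant is -11634.

Expand along row 5 (it has 4 zeros):
  − (7) · M_52   where M_52 = det([-7 -1 -6 1; -4 -2 -4 6; 4 -7 -3 -5; -7 0 0 3]) = 1662
det = (-1)·(7)·(1662) = -11634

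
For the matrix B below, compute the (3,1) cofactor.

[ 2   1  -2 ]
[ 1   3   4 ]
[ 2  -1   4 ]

10

Delete row 3 and column 1; the remaining 2×2 submatrix is [1 -2; 3 4].
Its determinant is 1·4 − (-2)·3 = 10.
The cofactor carries sign (−1)^(3+1) = +1, so C_{3,1} = +(10) = 10.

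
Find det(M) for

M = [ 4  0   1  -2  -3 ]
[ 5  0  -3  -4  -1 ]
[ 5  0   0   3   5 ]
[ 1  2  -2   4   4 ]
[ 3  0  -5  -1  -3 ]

Expand along column 2 (it has 4 zeros):
  + (2) · M_42   where M_42 = det([4 1 -2 -3; 5 -3 -4 -1; 5 0 3 5; 3 -5 -1 -3]) = 793
det = (+1)·(2)·(793) = 1586

|M| = 1586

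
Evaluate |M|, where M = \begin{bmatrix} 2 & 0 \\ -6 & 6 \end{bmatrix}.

12

det(M) = 2·6 − 0·(-6) = 12 − 0 = 12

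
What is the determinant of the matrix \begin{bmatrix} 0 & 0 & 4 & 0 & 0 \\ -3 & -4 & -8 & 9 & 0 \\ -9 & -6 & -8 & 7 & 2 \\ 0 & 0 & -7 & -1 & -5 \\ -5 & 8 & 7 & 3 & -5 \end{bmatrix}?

Expand along row 1 (it has 4 zeros):
  + (4) · M_13   where M_13 = det([-3 -4 9 0; -9 -6 7 2; 0 0 -1 -5; -5 8 3 -5]) = -3498
det = (+1)·(4)·(-3498) = -13992

The determinant is -13992.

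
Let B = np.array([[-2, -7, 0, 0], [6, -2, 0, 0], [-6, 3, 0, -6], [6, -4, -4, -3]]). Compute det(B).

B is block lower-triangular with a 2×2 block and a 2×2 block on the diagonal, so its determinant equals the product of the determinants of the diagonal blocks.
det of the 2×2 block = 46
det of the 2×2 block = -24
det = (46)·(-24) = -1104

The determinant is -1104.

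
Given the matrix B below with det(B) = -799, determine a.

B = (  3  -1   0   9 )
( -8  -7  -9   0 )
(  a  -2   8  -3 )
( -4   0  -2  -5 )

Expanding along the row containing a, det(B) is linear in a: det(B) = (81)·a + (-880).
Set (81)·a + (-880) = -799  ⇒  (81)·a = 81  ⇒  a = 1.

1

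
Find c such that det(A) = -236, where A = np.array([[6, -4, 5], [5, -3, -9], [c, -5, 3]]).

c = 3

Expanding along the row containing c, det(A) is linear in c: det(A) = (51)·c + (-389).
Set (51)·c + (-389) = -236  ⇒  (51)·c = 153  ⇒  c = 3.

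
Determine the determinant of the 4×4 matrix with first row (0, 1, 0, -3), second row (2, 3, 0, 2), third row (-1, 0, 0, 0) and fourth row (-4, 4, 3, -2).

Expand along row 3 (it has 3 zeros):
  + (-1) · M_31   where M_31 = det([1 0 -3; 3 0 2; 4 3 -2]) = -33
det = (+1)·(-1)·(-33) = 33

33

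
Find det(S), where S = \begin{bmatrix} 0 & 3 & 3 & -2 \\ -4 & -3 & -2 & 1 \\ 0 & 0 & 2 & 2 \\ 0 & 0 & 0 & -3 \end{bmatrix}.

S is block upper-triangular with a 2×2 block and a 2×2 block on the diagonal, so its determinant equals the product of the determinants of the diagonal blocks.
det of the 2×2 block = 12
det of the 2×2 block = -6
det = (12)·(-6) = -72

The determinant is -72.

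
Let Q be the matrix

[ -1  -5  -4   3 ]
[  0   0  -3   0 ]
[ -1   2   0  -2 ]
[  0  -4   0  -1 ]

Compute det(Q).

det(Q) = 81

Expand along row 2 (it has 3 zeros):
  − (-3) · M_23   where M_23 = det([-1 -5 3; -1 2 -2; 0 -4 -1]) = 27
det = (-1)·(-3)·(27) = 81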